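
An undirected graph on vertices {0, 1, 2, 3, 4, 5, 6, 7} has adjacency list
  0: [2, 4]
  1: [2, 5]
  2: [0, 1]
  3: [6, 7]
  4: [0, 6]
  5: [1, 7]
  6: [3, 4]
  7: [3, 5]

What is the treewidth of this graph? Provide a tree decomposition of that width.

The largest bag has 3 vertices, giving width 2; this decomposition certifies tw(G) ≤ 2. Since 0–4–6–3–7–5–1–2–0 is a cycle in G, G is not acyclic. Forests are exactly the graphs of treewidth ≤ 1, so tw(G) ≥ 2. Hence tw(G) = 2 exactly.

Treewidth 2.
One optimal decomposition is:
Bags: B1 = {0, 4, 6}  B2 = {0, 3, 6}  B3 = {0, 3, 7}  B4 = {0, 5, 7}  B5 = {0, 1, 5}  B6 = {0, 1, 2}
Tree: B1–B2, B2–B3, B3–B4, B4–B5, B5–B6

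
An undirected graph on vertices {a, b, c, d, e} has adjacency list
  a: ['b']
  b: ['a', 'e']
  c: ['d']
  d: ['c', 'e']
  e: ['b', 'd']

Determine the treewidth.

1

A width-1 tree decomposition is:
Bags: B1 = {c, d}  B2 = {d, e}  B3 = {b, e}  B4 = {a, b}
Tree: B1–B2, B2–B3, B3–B4
The largest bag has 2 vertices, giving width 1; this decomposition certifies tw(G) ≤ 1. Any graph with an edge has treewidth ≥ 1, and G has the edge c–d. Therefore the treewidth is 1.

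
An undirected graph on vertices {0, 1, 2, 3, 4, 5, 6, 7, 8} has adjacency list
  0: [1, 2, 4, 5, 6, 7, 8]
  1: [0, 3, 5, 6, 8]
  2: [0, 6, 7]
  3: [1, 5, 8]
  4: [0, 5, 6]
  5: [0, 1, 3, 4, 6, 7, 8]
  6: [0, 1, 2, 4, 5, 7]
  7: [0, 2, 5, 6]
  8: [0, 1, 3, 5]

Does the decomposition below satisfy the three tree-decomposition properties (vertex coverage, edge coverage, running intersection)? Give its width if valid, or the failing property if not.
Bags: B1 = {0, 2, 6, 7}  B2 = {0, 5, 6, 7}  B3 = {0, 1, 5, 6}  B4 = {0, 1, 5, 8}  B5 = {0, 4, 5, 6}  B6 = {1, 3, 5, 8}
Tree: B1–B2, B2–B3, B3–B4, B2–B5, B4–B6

Checking the three conditions: (i) the bags cover all of {0, 1, 2, 3, 4, 5, 6, 7, 8}; (ii) for each edge, some bag contains both endpoints; (iii) the bags containing any fixed vertex form a subtree. All hold, so the decomposition is valid with width 4 − 1 = 3.

Yes; width 3.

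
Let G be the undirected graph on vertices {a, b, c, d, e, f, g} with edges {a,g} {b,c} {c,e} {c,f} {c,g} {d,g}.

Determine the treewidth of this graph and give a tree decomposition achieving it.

Every bag has size at most 2, so the width is 2 − 1 = 1 and tw(G) ≤ 1. Any graph with an edge has treewidth ≥ 1, and G has the edge c–g. The upper and lower bounds meet at 1, so that is the treewidth.

Treewidth 1.
One optimal decomposition is:
Bags: B1 = {c, g}  B2 = {c, e}  B3 = {c, f}  B4 = {b, c}  B5 = {a, g}  B6 = {d, g}
Tree: B1–B2, B2–B3, B1–B4, B1–B5, B5–B6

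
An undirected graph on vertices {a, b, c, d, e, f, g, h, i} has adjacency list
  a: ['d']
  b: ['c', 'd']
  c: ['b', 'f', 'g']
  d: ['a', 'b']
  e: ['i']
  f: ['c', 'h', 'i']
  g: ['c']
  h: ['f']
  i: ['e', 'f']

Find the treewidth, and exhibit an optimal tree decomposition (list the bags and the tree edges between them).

Each bag holds 2 vertices, so the decomposition has width 1, which upper-bounds the treewidth. G has an edge, so its treewidth is at least 1. Combining the bounds, tw(G) = 1.

Treewidth 1.
One optimal decomposition is:
Bags: B1 = {b, c}  B2 = {c, g}  B3 = {b, d}  B4 = {a, d}  B5 = {c, f}  B6 = {f, i}  B7 = {e, i}  B8 = {f, h}
Tree: B1–B2, B1–B3, B3–B4, B1–B5, B5–B6, B6–B7, B6–B8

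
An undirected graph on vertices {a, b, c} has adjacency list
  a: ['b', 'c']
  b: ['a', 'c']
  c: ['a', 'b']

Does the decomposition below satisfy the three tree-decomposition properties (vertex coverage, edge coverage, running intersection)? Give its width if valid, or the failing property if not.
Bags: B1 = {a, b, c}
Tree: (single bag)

Yes; width 2.

Checking the three conditions: (i) the bags cover all of {a, b, c}; (ii) for each edge, some bag contains both endpoints; (iii) the bags containing any fixed vertex form a subtree. All hold, so the decomposition is valid with width 3 − 1 = 2.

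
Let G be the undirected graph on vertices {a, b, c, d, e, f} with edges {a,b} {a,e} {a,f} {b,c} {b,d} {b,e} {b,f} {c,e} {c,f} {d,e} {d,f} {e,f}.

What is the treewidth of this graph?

3

A width-3 tree decomposition is:
Bags: B1 = {b, c, e, f}  B2 = {a, b, e, f}  B3 = {b, d, e, f}
Tree: B1–B2, B1–B3
The largest bag has 4 vertices, giving width 3; this decomposition certifies tw(G) ≤ 3. On the other hand G contains the 4-clique {b, d, e, f}. A clique must lie in a single bag of any decomposition, so no decomposition can have width below 3. Hence tw(G) = 3 exactly.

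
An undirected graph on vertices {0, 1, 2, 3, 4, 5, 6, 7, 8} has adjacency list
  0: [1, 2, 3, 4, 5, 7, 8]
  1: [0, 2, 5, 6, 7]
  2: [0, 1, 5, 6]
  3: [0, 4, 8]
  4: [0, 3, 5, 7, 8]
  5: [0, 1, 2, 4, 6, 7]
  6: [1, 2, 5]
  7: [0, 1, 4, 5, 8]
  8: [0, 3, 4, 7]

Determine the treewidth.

3

A width-3 tree decomposition is:
Bags: B1 = {0, 1, 5, 7}  B2 = {0, 1, 2, 5}  B3 = {0, 4, 5, 7}  B4 = {1, 2, 5, 6}  B5 = {0, 4, 7, 8}  B6 = {0, 3, 4, 8}
Tree: B1–B2, B1–B3, B2–B4, B3–B5, B5–B6
The largest bag has 4 vertices, giving width 3; this decomposition certifies tw(G) ≤ 3. For the lower bound, the 4 vertices {0, 1, 2, 5} are pairwise adjacent, and any tree decomposition puts a clique entirely inside one bag — forcing width ≥ 3. Combining the bounds, tw(G) = 3.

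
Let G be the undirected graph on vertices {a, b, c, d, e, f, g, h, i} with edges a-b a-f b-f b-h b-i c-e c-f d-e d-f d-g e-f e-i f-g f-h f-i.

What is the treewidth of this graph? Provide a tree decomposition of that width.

Treewidth 2.
One such decomposition:
Bags: B1 = {b, f, i}  B2 = {e, f, i}  B3 = {d, e, f}  B4 = {b, f, h}  B5 = {a, b, f}  B6 = {c, e, f}  B7 = {d, f, g}
Tree: B1–B2, B2–B3, B1–B4, B4–B5, B3–B6, B3–B7

Each bag holds 3 vertices, so the decomposition has width 2, which upper-bounds the treewidth. Conversely, {d, f, g} is a clique of size 3, and the vertices of any clique must share a bag in every tree decomposition; so some bag has ≥ 3 vertices and tw(G) ≥ 2. Combining the bounds, tw(G) = 2.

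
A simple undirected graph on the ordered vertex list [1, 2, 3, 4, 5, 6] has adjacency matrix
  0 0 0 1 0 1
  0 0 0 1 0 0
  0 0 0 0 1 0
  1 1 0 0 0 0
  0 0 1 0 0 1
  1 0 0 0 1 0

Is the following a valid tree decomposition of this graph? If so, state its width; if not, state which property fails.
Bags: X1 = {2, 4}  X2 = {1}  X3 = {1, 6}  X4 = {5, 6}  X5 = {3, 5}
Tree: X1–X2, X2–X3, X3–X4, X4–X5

No — edge (4,1) lies in no bag.

A tree decomposition must satisfy three properties: every vertex lies in some bag; for every edge, both endpoints lie together in some bag; and for every vertex, the bags containing it form a connected subtree. Here edge (4,1) lies in no bag, so the decomposition is invalid.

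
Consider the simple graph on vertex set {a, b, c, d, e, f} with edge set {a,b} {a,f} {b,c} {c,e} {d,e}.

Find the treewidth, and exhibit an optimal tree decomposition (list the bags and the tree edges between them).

Treewidth 1.
One such decomposition:
Bags: B1 = {d, e}  B2 = {c, e}  B3 = {b, c}  B4 = {a, b}  B5 = {a, f}
Tree: B1–B2, B2–B3, B3–B4, B4–B5

Every bag has size at most 2, so the width is 2 − 1 = 1 and tw(G) ≤ 1. Any graph with an edge has treewidth ≥ 1, and G has the edge d–e. The upper and lower bounds meet at 1, so that is the treewidth.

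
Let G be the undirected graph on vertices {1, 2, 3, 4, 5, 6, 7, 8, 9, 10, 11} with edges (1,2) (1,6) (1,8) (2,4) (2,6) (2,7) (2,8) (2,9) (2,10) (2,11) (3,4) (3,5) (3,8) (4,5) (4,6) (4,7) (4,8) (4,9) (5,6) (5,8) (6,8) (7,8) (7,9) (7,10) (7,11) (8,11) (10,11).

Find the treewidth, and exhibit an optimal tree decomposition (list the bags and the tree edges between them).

The largest bag has 4 vertices, giving width 3; this decomposition certifies tw(G) ≤ 3. For the lower bound, the 4 vertices {1, 2, 6, 8} are pairwise adjacent, and any tree decomposition puts a clique entirely inside one bag — forcing width ≥ 3. Hence tw(G) = 3 exactly.

Treewidth 3.
One optimal decomposition is:
Bags: B1 = {4, 5, 6, 8}  B2 = {2, 4, 6, 8}  B3 = {1, 2, 6, 8}  B4 = {2, 4, 7, 8}  B5 = {2, 7, 8, 11}  B6 = {2, 4, 7, 9}  B7 = {3, 4, 5, 8}  B8 = {2, 7, 10, 11}
Tree: B1–B2, B2–B3, B2–B4, B4–B5, B4–B6, B1–B7, B5–B8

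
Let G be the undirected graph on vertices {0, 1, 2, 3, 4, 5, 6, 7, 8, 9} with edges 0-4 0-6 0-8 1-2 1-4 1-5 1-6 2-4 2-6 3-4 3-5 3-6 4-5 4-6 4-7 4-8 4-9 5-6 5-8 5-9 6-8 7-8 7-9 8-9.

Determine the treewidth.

A width-3 tree decomposition is:
Bags: B1 = {3, 4, 5, 6}  B2 = {4, 5, 6, 8}  B3 = {4, 5, 8, 9}  B4 = {0, 4, 6, 8}  B5 = {1, 4, 5, 6}  B6 = {4, 7, 8, 9}  B7 = {1, 2, 4, 6}
Tree: B1–B2, B2–B3, B2–B4, B2–B5, B3–B6, B5–B7
Every bag has size at most 4, so the width is 4 − 1 = 3 and tw(G) ≤ 3. Conversely, {4, 5, 8, 9} is a clique of size 4, and the vertices of any clique must share a bag in every tree decomposition; so some bag has ≥ 4 vertices and tw(G) ≥ 3. The upper and lower bounds meet at 3, so that is the treewidth.

3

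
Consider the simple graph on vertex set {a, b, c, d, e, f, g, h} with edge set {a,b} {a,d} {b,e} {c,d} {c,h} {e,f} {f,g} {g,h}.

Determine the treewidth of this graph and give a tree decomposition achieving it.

The largest bag has 3 vertices, giving width 2; this decomposition certifies tw(G) ≤ 2. For the lower bound, G contains the cycle d–a–b–e–f–g–h–c–d, so G is not a forest; only forests have treewidth ≤ 1, hence tw(G) ≥ 2. Therefore the treewidth is 2.

Treewidth 2.
One such decomposition:
Bags: B1 = {a, b, d}  B2 = {b, d, e}  B3 = {d, e, f}  B4 = {d, f, g}  B5 = {d, g, h}  B6 = {c, d, h}
Tree: B1–B2, B2–B3, B3–B4, B4–B5, B5–B6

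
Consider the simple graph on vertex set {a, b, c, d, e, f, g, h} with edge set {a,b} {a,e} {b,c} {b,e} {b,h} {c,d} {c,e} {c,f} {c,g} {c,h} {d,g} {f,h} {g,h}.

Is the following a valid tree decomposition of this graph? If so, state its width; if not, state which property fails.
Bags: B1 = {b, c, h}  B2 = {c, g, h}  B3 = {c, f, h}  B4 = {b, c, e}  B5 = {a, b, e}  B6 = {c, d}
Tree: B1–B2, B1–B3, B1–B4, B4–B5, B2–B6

No — edge (g,d) lies in no bag.

A tree decomposition must satisfy three properties: every vertex lies in some bag; for every edge, both endpoints lie together in some bag; and for every vertex, the bags containing it form a connected subtree. Here edge (g,d) lies in no bag, so the decomposition is invalid.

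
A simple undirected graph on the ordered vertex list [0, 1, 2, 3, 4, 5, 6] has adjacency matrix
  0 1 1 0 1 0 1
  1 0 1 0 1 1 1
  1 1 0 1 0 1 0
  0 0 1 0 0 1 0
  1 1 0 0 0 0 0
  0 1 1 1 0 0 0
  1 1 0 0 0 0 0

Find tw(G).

A width-2 tree decomposition is:
Bags: B1 = {1, 2, 5}  B2 = {2, 3, 5}  B3 = {0, 1, 2}  B4 = {0, 1, 6}  B5 = {0, 1, 4}
Tree: B1–B2, B1–B3, B3–B4, B4–B5
The largest bag has 3 vertices, giving width 2; this decomposition certifies tw(G) ≤ 2. Conversely, {0, 1, 2} is a clique of size 3, and the vertices of any clique must share a bag in every tree decomposition; so some bag has ≥ 3 vertices and tw(G) ≥ 2. The upper and lower bounds meet at 2, so that is the treewidth.

2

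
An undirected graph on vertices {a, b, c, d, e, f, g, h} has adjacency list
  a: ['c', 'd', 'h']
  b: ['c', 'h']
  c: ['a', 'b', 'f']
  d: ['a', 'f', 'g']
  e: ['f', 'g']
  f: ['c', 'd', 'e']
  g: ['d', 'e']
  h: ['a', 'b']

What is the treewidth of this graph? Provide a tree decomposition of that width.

Treewidth 2.
Bags: B1 = {e, f, g}  B2 = {d, f, g}  B3 = {c, d, f}  B4 = {a, c, d}  B5 = {a, b, c}  B6 = {a, b, h}
Tree: B1–B2, B2–B3, B3–B4, B4–B5, B5–B6

Every bag has size at most 3, so the width is 3 − 1 = 2 and tw(G) ≤ 2. The edges e–g–d–f–e form a cycle, so G is not a tree and its treewidth is at least 2. Combining the bounds, tw(G) = 2.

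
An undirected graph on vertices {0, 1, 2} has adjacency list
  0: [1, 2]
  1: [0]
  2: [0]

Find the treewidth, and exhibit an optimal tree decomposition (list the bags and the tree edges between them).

Each bag holds 2 vertices, so the decomposition has width 1, which upper-bounds the treewidth. G has an edge, so its treewidth is at least 1. The upper and lower bounds meet at 1, so that is the treewidth.

Treewidth 1.
Bags: B1 = {0, 2}  B2 = {0, 1}
Tree: B1–B2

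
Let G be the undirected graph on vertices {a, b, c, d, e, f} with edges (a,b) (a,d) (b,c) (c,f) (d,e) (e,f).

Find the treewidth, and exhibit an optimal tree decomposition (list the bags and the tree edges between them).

Each bag holds 3 vertices, so the decomposition has width 2, which upper-bounds the treewidth. For the lower bound, G contains the cycle a–b–c–f–e–d–a, so G is not a forest; only forests have treewidth ≤ 1, hence tw(G) ≥ 2. Combining the bounds, tw(G) = 2.

Treewidth 2.
Bags: B1 = {a, b, c}  B2 = {a, c, f}  B3 = {a, e, f}  B4 = {a, d, e}
Tree: B1–B2, B2–B3, B3–B4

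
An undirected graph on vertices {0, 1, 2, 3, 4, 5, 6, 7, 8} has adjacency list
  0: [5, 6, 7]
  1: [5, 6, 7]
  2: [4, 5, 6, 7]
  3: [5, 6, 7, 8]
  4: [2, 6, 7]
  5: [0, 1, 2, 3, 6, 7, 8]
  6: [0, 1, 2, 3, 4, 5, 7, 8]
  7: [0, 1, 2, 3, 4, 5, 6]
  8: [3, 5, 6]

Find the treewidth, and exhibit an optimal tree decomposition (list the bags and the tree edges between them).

Each bag holds 4 vertices, so the decomposition has width 3, which upper-bounds the treewidth. For the lower bound, the 4 vertices {2, 4, 6, 7} are pairwise adjacent, and any tree decomposition puts a clique entirely inside one bag — forcing width ≥ 3. The upper and lower bounds meet at 3, so that is the treewidth.

Treewidth 3.
Bags: B1 = {3, 5, 6, 7}  B2 = {2, 5, 6, 7}  B3 = {2, 4, 6, 7}  B4 = {0, 5, 6, 7}  B5 = {3, 5, 6, 8}  B6 = {1, 5, 6, 7}
Tree: B1–B2, B2–B3, B1–B4, B1–B5, B4–B6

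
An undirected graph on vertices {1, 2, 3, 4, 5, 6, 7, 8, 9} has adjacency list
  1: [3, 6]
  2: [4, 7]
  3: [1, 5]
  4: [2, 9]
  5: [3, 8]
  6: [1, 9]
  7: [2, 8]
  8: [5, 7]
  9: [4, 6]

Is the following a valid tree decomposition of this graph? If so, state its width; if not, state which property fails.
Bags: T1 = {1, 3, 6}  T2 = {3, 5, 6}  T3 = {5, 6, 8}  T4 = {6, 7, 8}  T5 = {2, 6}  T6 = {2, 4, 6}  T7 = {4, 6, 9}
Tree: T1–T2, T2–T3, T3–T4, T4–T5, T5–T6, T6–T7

A tree decomposition must satisfy three properties: every vertex lies in some bag; for every edge, both endpoints lie together in some bag; and for every vertex, the bags containing it form a connected subtree. Here edge (7,2) lies in no bag, so the decomposition is invalid.

No — edge (7,2) lies in no bag.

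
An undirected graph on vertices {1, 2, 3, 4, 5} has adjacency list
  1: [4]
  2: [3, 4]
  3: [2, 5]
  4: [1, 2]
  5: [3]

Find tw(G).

A width-1 tree decomposition is:
Bags: B1 = {2, 4}  B2 = {2, 3}  B3 = {1, 4}  B4 = {3, 5}
Tree: B1–B2, B1–B3, B2–B4
The largest bag has 2 vertices, giving width 1; this decomposition certifies tw(G) ≤ 1. Since G has at least one edge (e.g. 4–2), it is not an edgeless graph, so tw(G) ≥ 1. Combining the bounds, tw(G) = 1.

1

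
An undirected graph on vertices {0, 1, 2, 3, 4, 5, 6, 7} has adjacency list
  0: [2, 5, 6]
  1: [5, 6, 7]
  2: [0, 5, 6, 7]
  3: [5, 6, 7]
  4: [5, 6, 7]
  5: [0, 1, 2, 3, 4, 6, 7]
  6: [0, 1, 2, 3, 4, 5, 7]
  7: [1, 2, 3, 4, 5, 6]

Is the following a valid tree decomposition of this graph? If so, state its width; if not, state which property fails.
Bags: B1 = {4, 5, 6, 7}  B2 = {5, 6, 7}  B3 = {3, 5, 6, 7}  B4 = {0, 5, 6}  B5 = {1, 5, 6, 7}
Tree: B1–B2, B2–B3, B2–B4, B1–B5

No — vertex 2 appears in no bag.

A tree decomposition must satisfy three properties: every vertex lies in some bag; for every edge, both endpoints lie together in some bag; and for every vertex, the bags containing it form a connected subtree. Here vertex 2 appears in no bag, so the decomposition is invalid.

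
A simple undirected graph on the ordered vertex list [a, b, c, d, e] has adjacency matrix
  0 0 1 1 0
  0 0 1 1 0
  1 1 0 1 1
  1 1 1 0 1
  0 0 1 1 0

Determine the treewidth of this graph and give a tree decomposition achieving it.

Treewidth 2.
Bags: B1 = {c, d, e}  B2 = {b, c, d}  B3 = {a, c, d}
Tree: B1–B2, B1–B3

Each bag holds 3 vertices, so the decomposition has width 2, which upper-bounds the treewidth. Conversely, {c, d, e} is a clique of size 3, and the vertices of any clique must share a bag in every tree decomposition; so some bag has ≥ 3 vertices and tw(G) ≥ 2. Combining the bounds, tw(G) = 2.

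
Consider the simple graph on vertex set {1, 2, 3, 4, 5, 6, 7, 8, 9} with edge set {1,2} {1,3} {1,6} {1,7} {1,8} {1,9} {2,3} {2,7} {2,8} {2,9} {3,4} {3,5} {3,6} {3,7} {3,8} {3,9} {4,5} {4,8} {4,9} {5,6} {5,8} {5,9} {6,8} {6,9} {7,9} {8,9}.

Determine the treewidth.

A width-4 tree decomposition is:
Bags: B1 = {3, 5, 6, 8, 9}  B2 = {1, 3, 6, 8, 9}  B3 = {1, 2, 3, 8, 9}  B4 = {1, 2, 3, 7, 9}  B5 = {3, 4, 5, 8, 9}
Tree: B1–B2, B2–B3, B3–B4, B1–B5
Every bag has size at most 5, so the width is 5 − 1 = 4 and tw(G) ≤ 4. On the other hand G contains the 5-clique {1, 2, 3, 8, 9}. A clique must lie in a single bag of any decomposition, so no decomposition can have width below 4. Hence tw(G) = 4 exactly.

4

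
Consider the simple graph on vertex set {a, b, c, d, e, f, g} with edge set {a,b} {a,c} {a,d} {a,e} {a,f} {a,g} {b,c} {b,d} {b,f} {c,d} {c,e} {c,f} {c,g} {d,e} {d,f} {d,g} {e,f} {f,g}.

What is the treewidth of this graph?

4

A width-4 tree decomposition is:
Bags: B1 = {a, c, d, e, f}  B2 = {a, b, c, d, f}  B3 = {a, c, d, f, g}
Tree: B1–B2, B1–B3
Each bag holds 5 vertices, so the decomposition has width 4, which upper-bounds the treewidth. For the lower bound, the 5 vertices {a, c, d, f, g} are pairwise adjacent, and any tree decomposition puts a clique entirely inside one bag — forcing width ≥ 4. The upper and lower bounds meet at 4, so that is the treewidth.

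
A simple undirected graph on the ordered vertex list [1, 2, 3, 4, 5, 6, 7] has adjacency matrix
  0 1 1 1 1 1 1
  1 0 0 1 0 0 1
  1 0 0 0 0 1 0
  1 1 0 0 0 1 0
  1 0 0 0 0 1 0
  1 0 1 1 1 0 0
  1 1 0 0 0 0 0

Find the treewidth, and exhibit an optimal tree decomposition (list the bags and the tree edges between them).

Treewidth 2.
One such decomposition:
Bags: B1 = {1, 2, 4}  B2 = {1, 4, 6}  B3 = {1, 2, 7}  B4 = {1, 5, 6}  B5 = {1, 3, 6}
Tree: B1–B2, B1–B3, B2–B4, B2–B5

Each bag holds 3 vertices, so the decomposition has width 2, which upper-bounds the treewidth. On the other hand G contains the 3-clique {1, 2, 4}. A clique must lie in a single bag of any decomposition, so no decomposition can have width below 2. Hence tw(G) = 2 exactly.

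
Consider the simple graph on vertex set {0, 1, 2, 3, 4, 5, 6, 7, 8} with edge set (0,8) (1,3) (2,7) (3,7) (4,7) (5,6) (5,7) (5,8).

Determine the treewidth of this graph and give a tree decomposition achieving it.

Treewidth 1.
Bags: B1 = {3, 7}  B2 = {5, 7}  B3 = {2, 7}  B4 = {5, 8}  B5 = {4, 7}  B6 = {5, 6}  B7 = {0, 8}  B8 = {1, 3}
Tree: B1–B2, B2–B3, B2–B4, B3–B5, B2–B6, B4–B7, B1–B8

The largest bag has 2 vertices, giving width 1; this decomposition certifies tw(G) ≤ 1. Since G has at least one edge (e.g. 3–7), it is not an edgeless graph, so tw(G) ≥ 1. Combining the bounds, tw(G) = 1.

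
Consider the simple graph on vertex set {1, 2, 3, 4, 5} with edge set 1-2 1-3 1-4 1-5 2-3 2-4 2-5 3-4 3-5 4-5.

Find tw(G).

4

A width-4 tree decomposition is:
Bags: B1 = {1, 2, 3, 4, 5}
Tree: (single bag)
With just one bag of size 5, the width is 5 − 1 = 4, so tw(G) ≤ 4. On the other hand G contains the 5-clique {1, 2, 3, 4, 5}. A clique must lie in a single bag of any decomposition, so no decomposition can have width below 4. Therefore the treewidth is 4.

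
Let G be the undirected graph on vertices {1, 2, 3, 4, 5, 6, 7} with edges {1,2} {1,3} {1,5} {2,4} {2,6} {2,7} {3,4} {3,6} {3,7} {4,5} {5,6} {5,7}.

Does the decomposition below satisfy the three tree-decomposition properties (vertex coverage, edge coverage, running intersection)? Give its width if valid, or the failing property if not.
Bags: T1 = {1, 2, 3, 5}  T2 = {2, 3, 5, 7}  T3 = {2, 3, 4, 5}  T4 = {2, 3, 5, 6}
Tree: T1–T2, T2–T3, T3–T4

Checking the three conditions: (i) the bags cover all of {1, 2, 3, 4, 5, 6, 7}; (ii) for each edge, some bag contains both endpoints; (iii) the bags containing any fixed vertex form a subtree. All hold, so the decomposition is valid with width 4 − 1 = 3.

Yes; width 3.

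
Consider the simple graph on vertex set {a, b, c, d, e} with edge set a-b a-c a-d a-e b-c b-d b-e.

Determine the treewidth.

2

A width-2 tree decomposition is:
Bags: B1 = {a, b, d}  B2 = {a, b, e}  B3 = {a, b, c}
Tree: B1–B2, B1–B3
Each bag holds 3 vertices, so the decomposition has width 2, which upper-bounds the treewidth. Conversely, {a, b, d} is a clique of size 3, and the vertices of any clique must share a bag in every tree decomposition; so some bag has ≥ 3 vertices and tw(G) ≥ 2. The upper and lower bounds meet at 2, so that is the treewidth.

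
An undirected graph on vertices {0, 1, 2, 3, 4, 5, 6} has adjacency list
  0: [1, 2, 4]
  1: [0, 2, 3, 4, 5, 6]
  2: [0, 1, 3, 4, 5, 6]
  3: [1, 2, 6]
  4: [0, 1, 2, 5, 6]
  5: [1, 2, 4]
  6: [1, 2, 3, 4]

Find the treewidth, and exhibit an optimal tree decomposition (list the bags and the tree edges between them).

Every bag has size at most 4, so the width is 4 − 1 = 3 and tw(G) ≤ 3. Conversely, {1, 2, 3, 6} is a clique of size 4, and the vertices of any clique must share a bag in every tree decomposition; so some bag has ≥ 4 vertices and tw(G) ≥ 3. Hence tw(G) = 3 exactly.

Treewidth 3.
One optimal decomposition is:
Bags: B1 = {0, 1, 2, 4}  B2 = {1, 2, 4, 6}  B3 = {1, 2, 3, 6}  B4 = {1, 2, 4, 5}
Tree: B1–B2, B2–B3, B2–B4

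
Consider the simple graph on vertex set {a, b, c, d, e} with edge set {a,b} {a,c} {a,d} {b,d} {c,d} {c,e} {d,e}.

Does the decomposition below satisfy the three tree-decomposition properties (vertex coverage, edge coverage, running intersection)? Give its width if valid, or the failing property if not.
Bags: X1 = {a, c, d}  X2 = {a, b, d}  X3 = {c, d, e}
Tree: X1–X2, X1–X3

Yes; width 2.

Vertex coverage: the bags together contain {a, b, c, d, e}, the full vertex set. Edge coverage: each edge of G has both endpoints in at least one bag. Running intersection: for every vertex, the bags containing it form a connected subtree. All three properties hold, so this is a valid tree decomposition of width max|bag| − 1 = 2, and hence tw(G) ≤ 2.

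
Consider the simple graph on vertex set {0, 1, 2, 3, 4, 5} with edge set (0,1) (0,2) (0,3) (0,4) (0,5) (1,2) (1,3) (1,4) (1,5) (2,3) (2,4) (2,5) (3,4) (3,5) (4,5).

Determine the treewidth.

A width-5 tree decomposition is:
Bags: B1 = {0, 1, 2, 3, 4, 5}
Tree: (single bag)
With just one bag of size 6, the width is 6 − 1 = 5, so tw(G) ≤ 5. For the lower bound, the 6 vertices {0, 1, 2, 3, 4, 5} are pairwise adjacent, and any tree decomposition puts a clique entirely inside one bag — forcing width ≥ 5. The upper and lower bounds meet at 5, so that is the treewidth.

5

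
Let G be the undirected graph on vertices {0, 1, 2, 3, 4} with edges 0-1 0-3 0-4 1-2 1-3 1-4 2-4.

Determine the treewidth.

2

A width-2 tree decomposition is:
Bags: B1 = {0, 1, 3}  B2 = {0, 1, 4}  B3 = {1, 2, 4}
Tree: B1–B2, B2–B3
Each bag holds 3 vertices, so the decomposition has width 2, which upper-bounds the treewidth. On the other hand G contains the 3-clique {0, 1, 3}. A clique must lie in a single bag of any decomposition, so no decomposition can have width below 2. Therefore the treewidth is 2.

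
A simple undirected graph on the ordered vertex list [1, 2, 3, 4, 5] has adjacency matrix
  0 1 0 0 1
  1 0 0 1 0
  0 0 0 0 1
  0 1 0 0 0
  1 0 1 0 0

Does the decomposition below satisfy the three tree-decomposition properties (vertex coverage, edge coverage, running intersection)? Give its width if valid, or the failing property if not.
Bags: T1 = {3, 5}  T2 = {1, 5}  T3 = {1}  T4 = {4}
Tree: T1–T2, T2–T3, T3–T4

No — vertex 2 appears in no bag.

A tree decomposition must satisfy three properties: every vertex lies in some bag; for every edge, both endpoints lie together in some bag; and for every vertex, the bags containing it form a connected subtree. Here vertex 2 appears in no bag, so the decomposition is invalid.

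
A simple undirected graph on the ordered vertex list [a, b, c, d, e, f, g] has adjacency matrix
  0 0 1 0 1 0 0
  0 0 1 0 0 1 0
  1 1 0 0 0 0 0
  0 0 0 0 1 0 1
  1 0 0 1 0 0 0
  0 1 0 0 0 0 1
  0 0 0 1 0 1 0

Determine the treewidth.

2

A width-2 tree decomposition is:
Bags: B1 = {d, e, g}  B2 = {a, e, g}  B3 = {a, c, g}  B4 = {b, c, g}  B5 = {b, f, g}
Tree: B1–B2, B2–B3, B3–B4, B4–B5
Every bag has size at most 3, so the width is 3 − 1 = 2 and tw(G) ≤ 2. The edges g–d–e–a–c–b–f–g form a cycle, so G is not a tree and its treewidth is at least 2. Therefore the treewidth is 2.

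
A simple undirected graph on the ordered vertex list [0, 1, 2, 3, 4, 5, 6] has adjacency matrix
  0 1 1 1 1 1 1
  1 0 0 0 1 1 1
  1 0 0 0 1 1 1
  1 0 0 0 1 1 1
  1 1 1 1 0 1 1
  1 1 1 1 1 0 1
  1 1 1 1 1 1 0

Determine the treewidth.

4

A width-4 tree decomposition is:
Bags: B1 = {0, 2, 4, 5, 6}  B2 = {0, 3, 4, 5, 6}  B3 = {0, 1, 4, 5, 6}
Tree: B1–B2, B1–B3
Each bag holds 5 vertices, so the decomposition has width 4, which upper-bounds the treewidth. For the lower bound, the 5 vertices {0, 1, 4, 5, 6} are pairwise adjacent, and any tree decomposition puts a clique entirely inside one bag — forcing width ≥ 4. The upper and lower bounds meet at 4, so that is the treewidth.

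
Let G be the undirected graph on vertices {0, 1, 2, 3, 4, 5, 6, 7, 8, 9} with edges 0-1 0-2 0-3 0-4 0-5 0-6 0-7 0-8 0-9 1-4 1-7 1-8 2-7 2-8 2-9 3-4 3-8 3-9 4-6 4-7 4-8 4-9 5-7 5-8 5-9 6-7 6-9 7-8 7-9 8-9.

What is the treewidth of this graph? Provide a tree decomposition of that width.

The largest bag has 5 vertices, giving width 4; this decomposition certifies tw(G) ≤ 4. For the lower bound, the 5 vertices {0, 3, 4, 8, 9} are pairwise adjacent, and any tree decomposition puts a clique entirely inside one bag — forcing width ≥ 4. The upper and lower bounds meet at 4, so that is the treewidth.

Treewidth 4.
One optimal decomposition is:
Bags: B1 = {0, 4, 7, 8, 9}  B2 = {0, 1, 4, 7, 8}  B3 = {0, 5, 7, 8, 9}  B4 = {0, 2, 7, 8, 9}  B5 = {0, 3, 4, 8, 9}  B6 = {0, 4, 6, 7, 9}
Tree: B1–B2, B1–B3, B3–B4, B1–B5, B1–B6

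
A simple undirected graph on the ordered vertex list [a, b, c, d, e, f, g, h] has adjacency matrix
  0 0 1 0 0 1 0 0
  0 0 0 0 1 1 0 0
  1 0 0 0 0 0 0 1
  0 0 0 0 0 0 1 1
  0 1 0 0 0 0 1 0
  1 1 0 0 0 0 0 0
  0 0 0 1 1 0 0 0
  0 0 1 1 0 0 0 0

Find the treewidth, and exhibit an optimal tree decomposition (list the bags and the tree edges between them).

Treewidth 2.
One such decomposition:
Bags: B1 = {c, d, h}  B2 = {a, c, d}  B3 = {a, d, f}  B4 = {b, d, f}  B5 = {b, d, e}  B6 = {d, e, g}
Tree: B1–B2, B2–B3, B3–B4, B4–B5, B5–B6

Each bag holds 3 vertices, so the decomposition has width 2, which upper-bounds the treewidth. Since d–h–c–a–f–b–e–g–d is a cycle in G, G is not acyclic. Forests are exactly the graphs of treewidth ≤ 1, so tw(G) ≥ 2. Therefore the treewidth is 2.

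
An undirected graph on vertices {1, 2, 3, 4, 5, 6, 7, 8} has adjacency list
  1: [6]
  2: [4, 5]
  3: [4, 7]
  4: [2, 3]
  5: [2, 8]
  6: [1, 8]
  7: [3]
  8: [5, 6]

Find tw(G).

A width-1 tree decomposition is:
Bags: B1 = {3, 7}  B2 = {3, 4}  B3 = {2, 4}  B4 = {2, 5}  B5 = {5, 8}  B6 = {6, 8}  B7 = {1, 6}
Tree: B1–B2, B2–B3, B3–B4, B4–B5, B5–B6, B6–B7
The largest bag has 2 vertices, giving width 1; this decomposition certifies tw(G) ≤ 1. Any graph with an edge has treewidth ≥ 1, and G has the edge 7–3. Therefore the treewidth is 1.

1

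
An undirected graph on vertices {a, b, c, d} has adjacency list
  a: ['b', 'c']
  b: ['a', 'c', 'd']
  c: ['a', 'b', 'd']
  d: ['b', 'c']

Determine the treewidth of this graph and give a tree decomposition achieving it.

The largest bag has 3 vertices, giving width 2; this decomposition certifies tw(G) ≤ 2. Conversely, {b, c, d} is a clique of size 3, and the vertices of any clique must share a bag in every tree decomposition; so some bag has ≥ 3 vertices and tw(G) ≥ 2. Combining the bounds, tw(G) = 2.

Treewidth 2.
One such decomposition:
Bags: B1 = {a, b, c}  B2 = {b, c, d}
Tree: B1–B2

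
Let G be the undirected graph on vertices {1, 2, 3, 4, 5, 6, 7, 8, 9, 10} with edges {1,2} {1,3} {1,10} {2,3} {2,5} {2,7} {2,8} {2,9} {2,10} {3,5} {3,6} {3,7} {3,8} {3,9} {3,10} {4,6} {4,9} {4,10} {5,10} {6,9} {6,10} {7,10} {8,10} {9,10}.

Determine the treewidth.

A width-3 tree decomposition is:
Bags: B1 = {2, 3, 9, 10}  B2 = {2, 3, 5, 10}  B3 = {2, 3, 7, 10}  B4 = {3, 6, 9, 10}  B5 = {4, 6, 9, 10}  B6 = {1, 2, 3, 10}  B7 = {2, 3, 8, 10}
Tree: B1–B2, B2–B3, B1–B4, B4–B5, B2–B6, B2–B7
Each bag holds 4 vertices, so the decomposition has width 3, which upper-bounds the treewidth. On the other hand G contains the 4-clique {1, 2, 3, 10}. A clique must lie in a single bag of any decomposition, so no decomposition can have width below 3. The upper and lower bounds meet at 3, so that is the treewidth.

3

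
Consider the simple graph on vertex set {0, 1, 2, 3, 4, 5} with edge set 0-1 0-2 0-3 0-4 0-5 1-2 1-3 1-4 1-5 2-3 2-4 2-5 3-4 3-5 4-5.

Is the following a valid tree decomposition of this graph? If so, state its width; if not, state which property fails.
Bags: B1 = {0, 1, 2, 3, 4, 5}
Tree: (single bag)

Yes; width 5.

Every vertex of G appears in some bag (union = {0, 1, 2, 3, 4, 5}); every edge is covered by a bag; and for each vertex v the set of bags containing v is connected in the bag tree. The decomposition is therefore valid. The largest bag has 6 vertices, so the width is 5.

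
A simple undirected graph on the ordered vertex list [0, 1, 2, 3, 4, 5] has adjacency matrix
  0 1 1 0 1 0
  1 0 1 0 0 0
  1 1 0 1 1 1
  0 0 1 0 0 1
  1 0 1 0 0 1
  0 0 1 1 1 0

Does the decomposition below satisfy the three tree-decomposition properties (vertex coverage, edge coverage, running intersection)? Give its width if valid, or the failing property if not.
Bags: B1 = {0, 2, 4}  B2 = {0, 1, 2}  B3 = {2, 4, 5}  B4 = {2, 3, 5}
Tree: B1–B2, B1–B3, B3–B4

Every vertex of G appears in some bag (union = {0, 1, 2, 3, 4, 5}); every edge is covered by a bag; and for each vertex v the set of bags containing v is connected in the bag tree. The decomposition is therefore valid. The largest bag has 3 vertices, so the width is 2.

Yes; width 2.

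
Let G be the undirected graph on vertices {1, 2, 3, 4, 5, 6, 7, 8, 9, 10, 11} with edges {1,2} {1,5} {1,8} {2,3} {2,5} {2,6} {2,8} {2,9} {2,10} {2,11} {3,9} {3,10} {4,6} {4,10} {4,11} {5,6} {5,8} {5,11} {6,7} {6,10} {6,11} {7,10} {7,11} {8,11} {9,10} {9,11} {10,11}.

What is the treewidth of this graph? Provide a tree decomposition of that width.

Each bag holds 4 vertices, so the decomposition has width 3, which upper-bounds the treewidth. Conversely, {2, 9, 10, 11} is a clique of size 4, and the vertices of any clique must share a bag in every tree decomposition; so some bag has ≥ 4 vertices and tw(G) ≥ 3. Therefore the treewidth is 3.

Treewidth 3.
One such decomposition:
Bags: B1 = {2, 6, 10, 11}  B2 = {2, 9, 10, 11}  B3 = {2, 5, 6, 11}  B4 = {4, 6, 10, 11}  B5 = {2, 5, 8, 11}  B6 = {6, 7, 10, 11}  B7 = {1, 2, 5, 8}  B8 = {2, 3, 9, 10}
Tree: B1–B2, B1–B3, B1–B4, B3–B5, B1–B6, B5–B7, B2–B8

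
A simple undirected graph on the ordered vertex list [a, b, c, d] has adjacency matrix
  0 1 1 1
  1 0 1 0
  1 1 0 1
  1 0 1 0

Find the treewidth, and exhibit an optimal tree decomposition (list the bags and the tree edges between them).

Treewidth 2.
One optimal decomposition is:
Bags: B1 = {a, c, d}  B2 = {a, b, c}
Tree: B1–B2

The largest bag has 3 vertices, giving width 2; this decomposition certifies tw(G) ≤ 2. For the lower bound, the 3 vertices {a, c, d} are pairwise adjacent, and any tree decomposition puts a clique entirely inside one bag — forcing width ≥ 2. Hence tw(G) = 2 exactly.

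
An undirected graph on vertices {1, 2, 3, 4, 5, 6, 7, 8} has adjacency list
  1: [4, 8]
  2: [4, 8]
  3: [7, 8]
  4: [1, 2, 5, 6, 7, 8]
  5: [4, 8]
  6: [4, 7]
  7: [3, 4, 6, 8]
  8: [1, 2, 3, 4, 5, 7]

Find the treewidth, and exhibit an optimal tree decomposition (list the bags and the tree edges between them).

Treewidth 2.
One optimal decomposition is:
Bags: B1 = {2, 4, 8}  B2 = {4, 5, 8}  B3 = {4, 7, 8}  B4 = {1, 4, 8}  B5 = {4, 6, 7}  B6 = {3, 7, 8}
Tree: B1–B2, B1–B3, B2–B4, B3–B5, B3–B6

The largest bag has 3 vertices, giving width 2; this decomposition certifies tw(G) ≤ 2. Conversely, {3, 7, 8} is a clique of size 3, and the vertices of any clique must share a bag in every tree decomposition; so some bag has ≥ 3 vertices and tw(G) ≥ 2. Combining the bounds, tw(G) = 2.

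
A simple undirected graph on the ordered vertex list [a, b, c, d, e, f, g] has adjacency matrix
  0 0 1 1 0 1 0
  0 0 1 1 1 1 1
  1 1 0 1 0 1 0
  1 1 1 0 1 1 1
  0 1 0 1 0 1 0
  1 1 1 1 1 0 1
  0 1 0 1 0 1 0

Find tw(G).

3

A width-3 tree decomposition is:
Bags: B1 = {a, c, d, f}  B2 = {b, c, d, f}  B3 = {b, d, f, g}  B4 = {b, d, e, f}
Tree: B1–B2, B2–B3, B2–B4
The largest bag has 4 vertices, giving width 3; this decomposition certifies tw(G) ≤ 3. On the other hand G contains the 4-clique {a, c, d, f}. A clique must lie in a single bag of any decomposition, so no decomposition can have width below 3. Combining the bounds, tw(G) = 3.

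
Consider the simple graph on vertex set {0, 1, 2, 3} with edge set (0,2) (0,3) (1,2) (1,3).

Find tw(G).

2

A width-2 tree decomposition is:
Bags: B1 = {0, 1, 3}  B2 = {0, 1, 2}
Tree: B1–B2
The largest bag has 3 vertices, giving width 2; this decomposition certifies tw(G) ≤ 2. The edges 0–3–1–2–0 form a cycle, so G is not a tree and its treewidth is at least 2. The upper and lower bounds meet at 2, so that is the treewidth.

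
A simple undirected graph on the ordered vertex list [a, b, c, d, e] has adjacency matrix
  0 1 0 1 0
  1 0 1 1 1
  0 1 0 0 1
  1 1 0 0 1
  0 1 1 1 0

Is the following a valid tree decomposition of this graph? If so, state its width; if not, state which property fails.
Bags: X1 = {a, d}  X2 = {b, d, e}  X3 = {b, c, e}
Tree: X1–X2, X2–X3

A tree decomposition must satisfy three properties: every vertex lies in some bag; for every edge, both endpoints lie together in some bag; and for every vertex, the bags containing it form a connected subtree. Here edge (b,a) lies in no bag, so the decomposition is invalid.

No — edge (b,a) lies in no bag.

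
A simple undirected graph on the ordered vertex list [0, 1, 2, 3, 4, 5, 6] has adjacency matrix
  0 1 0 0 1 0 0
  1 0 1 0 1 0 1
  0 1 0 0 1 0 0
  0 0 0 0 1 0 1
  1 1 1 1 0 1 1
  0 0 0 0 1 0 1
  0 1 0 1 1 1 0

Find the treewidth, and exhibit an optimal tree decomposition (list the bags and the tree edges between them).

Treewidth 2.
Bags: B1 = {1, 4, 6}  B2 = {4, 5, 6}  B3 = {3, 4, 6}  B4 = {0, 1, 4}  B5 = {1, 2, 4}
Tree: B1–B2, B1–B3, B1–B4, B1–B5

Each bag holds 3 vertices, so the decomposition has width 2, which upper-bounds the treewidth. On the other hand G contains the 3-clique {0, 1, 4}. A clique must lie in a single bag of any decomposition, so no decomposition can have width below 2. Hence tw(G) = 2 exactly.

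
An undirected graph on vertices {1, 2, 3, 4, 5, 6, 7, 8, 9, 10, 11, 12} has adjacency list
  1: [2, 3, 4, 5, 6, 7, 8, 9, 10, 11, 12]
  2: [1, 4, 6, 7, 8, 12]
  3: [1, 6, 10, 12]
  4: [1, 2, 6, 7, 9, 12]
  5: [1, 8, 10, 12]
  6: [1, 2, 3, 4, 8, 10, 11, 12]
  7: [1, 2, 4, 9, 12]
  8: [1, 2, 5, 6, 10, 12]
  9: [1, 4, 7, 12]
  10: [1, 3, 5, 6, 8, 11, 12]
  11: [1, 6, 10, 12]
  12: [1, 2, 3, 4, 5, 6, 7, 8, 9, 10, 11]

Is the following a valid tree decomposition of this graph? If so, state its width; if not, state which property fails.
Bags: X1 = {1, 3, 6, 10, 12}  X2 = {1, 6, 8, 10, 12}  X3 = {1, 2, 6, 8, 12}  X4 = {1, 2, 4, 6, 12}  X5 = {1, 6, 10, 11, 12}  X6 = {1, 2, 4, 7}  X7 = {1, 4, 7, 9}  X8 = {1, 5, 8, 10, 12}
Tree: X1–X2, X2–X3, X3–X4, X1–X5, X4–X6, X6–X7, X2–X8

No — edge (12,7) lies in no bag.

A tree decomposition must satisfy three properties: every vertex lies in some bag; for every edge, both endpoints lie together in some bag; and for every vertex, the bags containing it form a connected subtree. Here edge (12,7) lies in no bag, so the decomposition is invalid.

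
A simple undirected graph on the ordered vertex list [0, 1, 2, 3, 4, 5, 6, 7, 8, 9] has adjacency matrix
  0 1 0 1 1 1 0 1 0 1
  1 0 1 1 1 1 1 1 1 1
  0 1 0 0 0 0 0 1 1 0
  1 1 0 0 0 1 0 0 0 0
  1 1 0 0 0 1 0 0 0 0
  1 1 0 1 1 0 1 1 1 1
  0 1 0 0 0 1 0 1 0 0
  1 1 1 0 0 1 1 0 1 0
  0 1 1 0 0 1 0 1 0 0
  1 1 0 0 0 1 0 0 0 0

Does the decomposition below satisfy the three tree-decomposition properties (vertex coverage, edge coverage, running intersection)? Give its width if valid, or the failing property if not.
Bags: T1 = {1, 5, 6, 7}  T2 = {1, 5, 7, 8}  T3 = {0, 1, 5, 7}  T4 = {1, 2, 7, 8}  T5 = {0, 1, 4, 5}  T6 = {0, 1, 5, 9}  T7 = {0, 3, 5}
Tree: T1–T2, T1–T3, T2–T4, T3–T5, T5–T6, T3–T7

No — edge (1,3) lies in no bag.

A tree decomposition must satisfy three properties: every vertex lies in some bag; for every edge, both endpoints lie together in some bag; and for every vertex, the bags containing it form a connected subtree. Here edge (1,3) lies in no bag, so the decomposition is invalid.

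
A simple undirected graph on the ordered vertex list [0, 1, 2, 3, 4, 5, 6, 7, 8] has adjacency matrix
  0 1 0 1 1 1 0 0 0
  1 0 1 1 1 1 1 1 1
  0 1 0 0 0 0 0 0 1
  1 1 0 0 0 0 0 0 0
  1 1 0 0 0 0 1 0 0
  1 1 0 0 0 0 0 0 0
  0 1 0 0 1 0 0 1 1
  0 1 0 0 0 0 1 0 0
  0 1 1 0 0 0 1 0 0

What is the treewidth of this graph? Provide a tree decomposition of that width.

Every bag has size at most 3, so the width is 3 − 1 = 2 and tw(G) ≤ 2. Conversely, {0, 1, 3} is a clique of size 3, and the vertices of any clique must share a bag in every tree decomposition; so some bag has ≥ 3 vertices and tw(G) ≥ 2. Therefore the treewidth is 2.

Treewidth 2.
One such decomposition:
Bags: B1 = {1, 6, 8}  B2 = {1, 4, 6}  B3 = {0, 1, 4}  B4 = {0, 1, 3}  B5 = {1, 6, 7}  B6 = {0, 1, 5}  B7 = {1, 2, 8}
Tree: B1–B2, B2–B3, B3–B4, B2–B5, B3–B6, B1–B7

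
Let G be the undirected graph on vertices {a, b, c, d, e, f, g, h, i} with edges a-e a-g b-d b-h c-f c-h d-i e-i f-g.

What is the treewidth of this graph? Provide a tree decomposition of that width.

The largest bag has 3 vertices, giving width 2; this decomposition certifies tw(G) ≤ 2. Since i–d–b–h–c–f–g–a–e–i is a cycle in G, G is not acyclic. Forests are exactly the graphs of treewidth ≤ 1, so tw(G) ≥ 2. Hence tw(G) = 2 exactly.

Treewidth 2.
One such decomposition:
Bags: B1 = {b, d, i}  B2 = {b, h, i}  B3 = {c, h, i}  B4 = {c, f, i}  B5 = {f, g, i}  B6 = {a, g, i}  B7 = {a, e, i}
Tree: B1–B2, B2–B3, B3–B4, B4–B5, B5–B6, B6–B7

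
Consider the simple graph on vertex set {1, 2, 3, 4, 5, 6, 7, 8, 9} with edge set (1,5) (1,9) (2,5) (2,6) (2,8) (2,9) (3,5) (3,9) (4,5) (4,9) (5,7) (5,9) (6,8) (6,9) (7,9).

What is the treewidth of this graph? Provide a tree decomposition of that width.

Treewidth 2.
Bags: B1 = {1, 5, 9}  B2 = {3, 5, 9}  B3 = {2, 5, 9}  B4 = {4, 5, 9}  B5 = {2, 6, 9}  B6 = {2, 6, 8}  B7 = {5, 7, 9}
Tree: B1–B2, B2–B3, B1–B4, B3–B5, B5–B6, B1–B7

Each bag holds 3 vertices, so the decomposition has width 2, which upper-bounds the treewidth. On the other hand G contains the 3-clique {2, 6, 8}. A clique must lie in a single bag of any decomposition, so no decomposition can have width below 2. Therefore the treewidth is 2.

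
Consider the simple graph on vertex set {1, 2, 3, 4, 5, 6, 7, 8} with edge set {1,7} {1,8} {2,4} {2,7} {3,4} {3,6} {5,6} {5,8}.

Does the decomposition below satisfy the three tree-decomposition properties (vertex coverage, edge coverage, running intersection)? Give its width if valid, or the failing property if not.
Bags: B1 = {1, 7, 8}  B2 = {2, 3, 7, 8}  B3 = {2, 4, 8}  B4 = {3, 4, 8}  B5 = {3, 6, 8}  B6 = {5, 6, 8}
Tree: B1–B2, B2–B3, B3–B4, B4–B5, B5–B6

No — bags containing vertex 3 are not connected in the tree.

A tree decomposition must satisfy three properties: every vertex lies in some bag; for every edge, both endpoints lie together in some bag; and for every vertex, the bags containing it form a connected subtree. Here bags containing vertex 3 are not connected in the tree, so the decomposition is invalid.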